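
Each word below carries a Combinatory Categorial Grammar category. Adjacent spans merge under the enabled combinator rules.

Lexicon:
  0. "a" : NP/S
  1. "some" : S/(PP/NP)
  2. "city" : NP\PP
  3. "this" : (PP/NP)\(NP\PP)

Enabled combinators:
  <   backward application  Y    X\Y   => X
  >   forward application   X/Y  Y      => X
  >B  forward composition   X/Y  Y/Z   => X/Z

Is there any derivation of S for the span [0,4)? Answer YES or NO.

NP/S S/(PP/NP) NP\PP (PP/NP)\(NP\PP)
CKY chart[0,4] = {NP}; S ∉ chart

NO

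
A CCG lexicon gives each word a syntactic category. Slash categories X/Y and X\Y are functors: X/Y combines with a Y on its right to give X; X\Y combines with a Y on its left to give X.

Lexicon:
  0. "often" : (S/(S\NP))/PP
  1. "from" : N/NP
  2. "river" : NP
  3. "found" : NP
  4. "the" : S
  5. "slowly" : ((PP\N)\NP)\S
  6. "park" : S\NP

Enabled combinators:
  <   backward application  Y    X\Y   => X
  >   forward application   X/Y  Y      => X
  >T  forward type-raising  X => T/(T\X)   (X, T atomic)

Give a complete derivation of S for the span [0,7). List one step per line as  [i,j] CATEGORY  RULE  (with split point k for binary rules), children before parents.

[0,7] S   >
  [0,6] S/(S\NP)   >
    [0,1] "often" : (S/(S\NP))/PP
    [1,6] PP   <
      [1,3] N   >
        [1,2] "from" : N/NP
        [2,3] "river" : NP
      [3,6] PP\N   <
        [3,4] "found" : NP
        [4,6] (PP\N)\NP   <
          [4,5] "the" : S
          [5,6] "slowly" : ((PP\N)\NP)\S
  [6,7] "park" : S\NP

[0,1] (S/(S\NP))/PP  lex  "often"
[1,2] N/NP  lex  "from"
[2,3] NP  lex  "river"
[1,3] N  >  k=2
[3,4] NP  lex  "found"
[4,5] S  lex  "the"
[5,6] ((PP\N)\NP)\S  lex  "slowly"
[4,6] (PP\N)\NP  <  k=5
[3,6] PP\N  <  k=4
[1,6] PP  <  k=3
[0,6] S/(S\NP)  >  k=1
[6,7] S\NP  lex  "park"
[0,7] S  >  k=6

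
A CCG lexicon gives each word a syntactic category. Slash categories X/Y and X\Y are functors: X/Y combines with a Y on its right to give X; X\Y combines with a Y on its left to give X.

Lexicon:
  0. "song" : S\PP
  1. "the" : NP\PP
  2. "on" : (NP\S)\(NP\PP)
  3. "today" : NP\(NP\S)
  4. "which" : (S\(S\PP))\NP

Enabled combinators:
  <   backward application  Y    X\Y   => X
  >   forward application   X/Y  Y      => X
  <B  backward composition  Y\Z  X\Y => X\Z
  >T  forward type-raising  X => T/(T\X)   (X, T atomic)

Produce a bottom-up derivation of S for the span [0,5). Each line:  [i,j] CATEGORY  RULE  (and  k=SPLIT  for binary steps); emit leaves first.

[0,5] S   <
  [0,1] "song" : S\PP
  [1,5] S\(S\PP)   <
    [1,4] NP   <
      [1,3] NP\S   <
        [1,2] "the" : NP\PP
        [2,3] "on" : (NP\S)\(NP\PP)
      [3,4] "today" : NP\(NP\S)
    [4,5] "which" : (S\(S\PP))\NP

[0,1] S\PP  lex  "song"
[1,2] NP\PP  lex  "the"
[2,3] (NP\S)\(NP\PP)  lex  "on"
[1,3] NP\S  <  k=2
[3,4] NP\(NP\S)  lex  "today"
[1,4] NP  <  k=3
[4,5] (S\(S\PP))\NP  lex  "which"
[1,5] S\(S\PP)  <  k=4
[0,5] S  <  k=1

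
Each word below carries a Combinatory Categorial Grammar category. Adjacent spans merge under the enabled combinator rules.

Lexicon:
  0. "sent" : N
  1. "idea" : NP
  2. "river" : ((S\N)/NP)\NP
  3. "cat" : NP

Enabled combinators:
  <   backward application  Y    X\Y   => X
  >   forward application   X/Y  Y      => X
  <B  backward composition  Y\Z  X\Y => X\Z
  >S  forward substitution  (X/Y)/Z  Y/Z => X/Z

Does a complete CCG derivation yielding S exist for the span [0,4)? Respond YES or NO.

YES

[0,4] S   <
  [0,1] "sent" : N
  [1,4] S\N   >
    [1,3] (S\N)/NP   <
      [1,2] "idea" : NP
      [2,3] "river" : ((S\N)/NP)\NP
    [3,4] "cat" : NP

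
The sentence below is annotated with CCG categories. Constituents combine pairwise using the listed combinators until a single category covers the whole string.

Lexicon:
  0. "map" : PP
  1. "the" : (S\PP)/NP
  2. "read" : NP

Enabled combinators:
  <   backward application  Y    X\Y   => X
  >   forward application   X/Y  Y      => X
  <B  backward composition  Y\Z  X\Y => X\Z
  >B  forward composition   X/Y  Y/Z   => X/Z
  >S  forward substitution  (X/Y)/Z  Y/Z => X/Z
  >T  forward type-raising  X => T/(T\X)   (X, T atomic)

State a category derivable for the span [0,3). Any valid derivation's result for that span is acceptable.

S

[0,3] S   <
  [0,1] "map" : PP
  [1,3] S\PP   >
    [1,2] "the" : (S\PP)/NP
    [2,3] "read" : NP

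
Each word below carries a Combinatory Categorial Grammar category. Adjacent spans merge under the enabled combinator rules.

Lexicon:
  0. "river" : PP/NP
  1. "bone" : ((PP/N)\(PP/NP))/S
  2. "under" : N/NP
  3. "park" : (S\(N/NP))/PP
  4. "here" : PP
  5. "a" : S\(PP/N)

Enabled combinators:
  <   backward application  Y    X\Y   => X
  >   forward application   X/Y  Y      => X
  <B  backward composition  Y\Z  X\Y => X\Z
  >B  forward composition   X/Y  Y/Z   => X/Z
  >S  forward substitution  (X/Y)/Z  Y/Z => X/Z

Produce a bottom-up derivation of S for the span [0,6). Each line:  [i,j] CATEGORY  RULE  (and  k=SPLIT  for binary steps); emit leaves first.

[0,1] PP/NP  lex  "river"
[1,2] ((PP/N)\(PP/NP))/S  lex  "bone"
[2,3] N/NP  lex  "under"
[3,4] (S\(N/NP))/PP  lex  "park"
[4,5] PP  lex  "here"
[3,5] S\(N/NP)  >  k=4
[2,5] S  <  k=3
[1,5] (PP/N)\(PP/NP)  >  k=2
[0,5] PP/N  <  k=1
[5,6] S\(PP/N)  lex  "a"
[0,6] S  <  k=5

[0,6] S   <
  [0,5] PP/N   <
    [0,1] "river" : PP/NP
    [1,5] (PP/N)\(PP/NP)   >
      [1,2] "bone" : ((PP/N)\(PP/NP))/S
      [2,5] S   <
        [2,3] "under" : N/NP
        [3,5] S\(N/NP)   >
          [3,4] "park" : (S\(N/NP))/PP
          [4,5] "here" : PP
  [5,6] "a" : S\(PP/N)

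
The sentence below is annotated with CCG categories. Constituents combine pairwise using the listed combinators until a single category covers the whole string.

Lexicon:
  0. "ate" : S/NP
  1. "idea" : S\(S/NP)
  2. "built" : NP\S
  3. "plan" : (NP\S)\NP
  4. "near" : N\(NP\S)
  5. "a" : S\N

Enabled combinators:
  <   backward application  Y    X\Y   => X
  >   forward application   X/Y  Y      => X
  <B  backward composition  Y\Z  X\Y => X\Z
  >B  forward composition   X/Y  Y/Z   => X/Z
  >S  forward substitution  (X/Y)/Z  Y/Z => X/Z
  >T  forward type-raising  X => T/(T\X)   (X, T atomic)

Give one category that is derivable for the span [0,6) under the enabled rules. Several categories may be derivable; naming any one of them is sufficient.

S

[0,6] S   <
  [0,5] N   <
    [0,2] S   <
      [0,1] "ate" : S/NP
      [1,2] "idea" : S\(S/NP)
    [2,5] N\S   <B
      [2,3] "built" : NP\S
      [3,5] N\NP   <B
        [3,4] "plan" : (NP\S)\NP
        [4,5] "near" : N\(NP\S)
  [5,6] "a" : S\N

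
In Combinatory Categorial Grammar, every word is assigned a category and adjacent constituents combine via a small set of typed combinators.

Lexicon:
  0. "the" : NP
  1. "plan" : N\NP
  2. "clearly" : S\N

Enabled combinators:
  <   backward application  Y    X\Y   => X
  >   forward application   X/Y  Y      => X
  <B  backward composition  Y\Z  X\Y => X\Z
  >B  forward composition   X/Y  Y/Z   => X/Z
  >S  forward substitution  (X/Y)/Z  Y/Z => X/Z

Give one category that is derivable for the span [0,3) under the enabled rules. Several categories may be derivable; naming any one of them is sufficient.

[0,3] S   <
  [0,2] N   <
    [0,1] "the" : NP
    [1,2] "plan" : N\NP
  [2,3] "clearly" : S\N

S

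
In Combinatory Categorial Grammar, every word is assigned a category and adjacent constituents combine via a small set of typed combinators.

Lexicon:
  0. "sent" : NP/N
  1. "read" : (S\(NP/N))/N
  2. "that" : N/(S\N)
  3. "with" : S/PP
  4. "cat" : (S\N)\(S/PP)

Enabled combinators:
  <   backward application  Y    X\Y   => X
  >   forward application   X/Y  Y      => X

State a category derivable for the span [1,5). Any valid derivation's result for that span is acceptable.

S\(NP/N)

[0,5] S   <
  [0,1] "sent" : NP/N
  [1,5] S\(NP/N)   >
    [1,2] "read" : (S\(NP/N))/N
    [2,5] N   >
      [2,3] "that" : N/(S\N)
      [3,5] S\N   <
        [3,4] "with" : S/PP
        [4,5] "cat" : (S\N)\(S/PP)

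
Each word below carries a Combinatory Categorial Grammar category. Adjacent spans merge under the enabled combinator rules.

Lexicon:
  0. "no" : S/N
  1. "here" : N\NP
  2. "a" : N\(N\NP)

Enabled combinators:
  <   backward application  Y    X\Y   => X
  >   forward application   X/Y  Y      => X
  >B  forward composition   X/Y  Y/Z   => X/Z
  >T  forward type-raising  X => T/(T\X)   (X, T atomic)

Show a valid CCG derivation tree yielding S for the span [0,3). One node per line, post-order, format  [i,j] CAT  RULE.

[0,1] S/N  lex  "no"
[1,2] N\NP  lex  "here"
[2,3] N\(N\NP)  lex  "a"
[1,3] N  <  k=2
[0,3] S  >  k=1

[0,3] S   >
  [0,1] "no" : S/N
  [1,3] N   <
    [1,2] "here" : N\NP
    [2,3] "a" : N\(N\NP)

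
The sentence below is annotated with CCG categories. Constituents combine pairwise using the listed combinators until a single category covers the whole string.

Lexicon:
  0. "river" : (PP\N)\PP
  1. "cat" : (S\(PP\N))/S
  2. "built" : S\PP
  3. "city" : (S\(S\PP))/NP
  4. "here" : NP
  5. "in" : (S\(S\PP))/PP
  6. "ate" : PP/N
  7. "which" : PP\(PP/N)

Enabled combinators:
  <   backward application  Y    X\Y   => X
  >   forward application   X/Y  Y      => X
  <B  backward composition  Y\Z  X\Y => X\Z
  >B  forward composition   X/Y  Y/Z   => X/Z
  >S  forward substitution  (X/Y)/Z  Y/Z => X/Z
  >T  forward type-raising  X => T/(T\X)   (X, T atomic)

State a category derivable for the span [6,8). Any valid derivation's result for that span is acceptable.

PP

[0,8] S   <
  [0,5] S\PP   <B
    [0,1] "river" : (PP\N)\PP
    [1,5] S\(PP\N)   >
      [1,2] "cat" : (S\(PP\N))/S
      [2,5] S   <
        [2,3] "built" : S\PP
        [3,5] S\(S\PP)   >
          [3,4] "city" : (S\(S\PP))/NP
          [4,5] "here" : NP
  [5,8] S\(S\PP)   >
    [5,6] "in" : (S\(S\PP))/PP
    [6,8] PP   <
      [6,7] "ate" : PP/N
      [7,8] "which" : PP\(PP/N)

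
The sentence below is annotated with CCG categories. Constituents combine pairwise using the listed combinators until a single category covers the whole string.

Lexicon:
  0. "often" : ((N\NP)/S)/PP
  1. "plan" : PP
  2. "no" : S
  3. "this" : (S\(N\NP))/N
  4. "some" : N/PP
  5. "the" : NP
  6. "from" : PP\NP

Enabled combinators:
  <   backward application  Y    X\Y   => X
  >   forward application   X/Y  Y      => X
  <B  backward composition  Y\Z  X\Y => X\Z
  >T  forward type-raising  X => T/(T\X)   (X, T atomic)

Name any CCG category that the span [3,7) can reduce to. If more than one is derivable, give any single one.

[0,7] S   <
  [0,3] N\NP   >
    [0,2] (N\NP)/S   >
      [0,1] "often" : ((N\NP)/S)/PP
      [1,2] "plan" : PP
    [2,3] "no" : S
  [3,7] S\(N\NP)   >
    [3,4] "this" : (S\(N\NP))/N
    [4,7] N   >
      [4,5] "some" : N/PP
      [5,7] PP   <
        [5,6] "the" : NP
        [6,7] "from" : PP\NP

S\(N\NP)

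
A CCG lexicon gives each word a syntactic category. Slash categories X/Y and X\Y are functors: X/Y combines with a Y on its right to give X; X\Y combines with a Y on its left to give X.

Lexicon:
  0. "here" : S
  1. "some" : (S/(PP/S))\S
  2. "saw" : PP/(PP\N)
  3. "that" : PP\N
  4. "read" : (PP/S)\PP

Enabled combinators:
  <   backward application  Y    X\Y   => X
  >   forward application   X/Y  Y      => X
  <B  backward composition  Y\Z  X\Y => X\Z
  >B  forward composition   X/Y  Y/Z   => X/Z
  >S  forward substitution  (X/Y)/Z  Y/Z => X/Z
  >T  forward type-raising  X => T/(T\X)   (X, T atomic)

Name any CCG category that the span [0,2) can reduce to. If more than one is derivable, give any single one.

S/(PP/S)

[0,5] S   >
  [0,2] S/(PP/S)   <
    [0,1] "here" : S
    [1,2] "some" : (S/(PP/S))\S
  [2,5] PP/S   <
    [2,4] PP   >
      [2,3] "saw" : PP/(PP\N)
      [3,4] "that" : PP\N
    [4,5] "read" : (PP/S)\PP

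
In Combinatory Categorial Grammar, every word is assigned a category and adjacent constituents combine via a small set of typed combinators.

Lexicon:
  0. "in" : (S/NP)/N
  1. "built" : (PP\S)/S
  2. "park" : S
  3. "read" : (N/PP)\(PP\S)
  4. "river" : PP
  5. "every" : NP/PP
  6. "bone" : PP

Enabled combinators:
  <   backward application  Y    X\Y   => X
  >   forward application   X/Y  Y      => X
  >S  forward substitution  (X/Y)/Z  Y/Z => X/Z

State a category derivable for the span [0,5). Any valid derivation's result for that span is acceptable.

S/NP

[0,7] S   >
  [0,5] S/NP   >
    [0,1] "in" : (S/NP)/N
    [1,5] N   >
      [1,4] N/PP   <
        [1,3] PP\S   >
          [1,2] "built" : (PP\S)/S
          [2,3] "park" : S
        [3,4] "read" : (N/PP)\(PP\S)
      [4,5] "river" : PP
  [5,7] NP   >
    [5,6] "every" : NP/PP
    [6,7] "bone" : PP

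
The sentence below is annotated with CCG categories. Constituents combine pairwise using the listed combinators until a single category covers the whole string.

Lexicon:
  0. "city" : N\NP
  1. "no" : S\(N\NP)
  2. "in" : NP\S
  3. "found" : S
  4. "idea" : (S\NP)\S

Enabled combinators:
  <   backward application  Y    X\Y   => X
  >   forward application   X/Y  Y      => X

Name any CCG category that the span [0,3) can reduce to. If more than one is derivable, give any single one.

[0,5] S   <
  [0,3] NP   <
    [0,2] S   <
      [0,1] "city" : N\NP
      [1,2] "no" : S\(N\NP)
    [2,3] "in" : NP\S
  [3,5] S\NP   <
    [3,4] "found" : S
    [4,5] "idea" : (S\NP)\S

NP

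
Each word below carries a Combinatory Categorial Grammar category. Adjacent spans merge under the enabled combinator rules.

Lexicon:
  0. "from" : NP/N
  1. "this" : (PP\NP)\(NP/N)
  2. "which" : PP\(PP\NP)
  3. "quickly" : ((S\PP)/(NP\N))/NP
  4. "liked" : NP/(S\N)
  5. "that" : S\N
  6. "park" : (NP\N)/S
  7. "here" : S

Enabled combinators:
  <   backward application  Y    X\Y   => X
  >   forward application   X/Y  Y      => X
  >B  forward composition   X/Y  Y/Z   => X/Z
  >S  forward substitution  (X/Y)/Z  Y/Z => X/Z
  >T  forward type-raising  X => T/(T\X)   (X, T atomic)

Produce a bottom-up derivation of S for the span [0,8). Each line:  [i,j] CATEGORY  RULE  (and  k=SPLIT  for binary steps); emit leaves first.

[0,8] S   <
  [0,3] PP   <
    [0,2] PP\NP   <
      [0,1] "from" : NP/N
      [1,2] "this" : (PP\NP)\(NP/N)
    [2,3] "which" : PP\(PP\NP)
  [3,8] S\PP   >
    [3,6] (S\PP)/(NP\N)   >
      [3,4] "quickly" : ((S\PP)/(NP\N))/NP
      [4,6] NP   >
        [4,5] "liked" : NP/(S\N)
        [5,6] "that" : S\N
    [6,8] NP\N   >
      [6,7] "park" : (NP\N)/S
      [7,8] "here" : S

[0,1] NP/N  lex  "from"
[1,2] (PP\NP)\(NP/N)  lex  "this"
[0,2] PP\NP  <  k=1
[2,3] PP\(PP\NP)  lex  "which"
[0,3] PP  <  k=2
[3,4] ((S\PP)/(NP\N))/NP  lex  "quickly"
[4,5] NP/(S\N)  lex  "liked"
[5,6] S\N  lex  "that"
[4,6] NP  >  k=5
[3,6] (S\PP)/(NP\N)  >  k=4
[6,7] (NP\N)/S  lex  "park"
[7,8] S  lex  "here"
[6,8] NP\N  >  k=7
[3,8] S\PP  >  k=6
[0,8] S  <  k=3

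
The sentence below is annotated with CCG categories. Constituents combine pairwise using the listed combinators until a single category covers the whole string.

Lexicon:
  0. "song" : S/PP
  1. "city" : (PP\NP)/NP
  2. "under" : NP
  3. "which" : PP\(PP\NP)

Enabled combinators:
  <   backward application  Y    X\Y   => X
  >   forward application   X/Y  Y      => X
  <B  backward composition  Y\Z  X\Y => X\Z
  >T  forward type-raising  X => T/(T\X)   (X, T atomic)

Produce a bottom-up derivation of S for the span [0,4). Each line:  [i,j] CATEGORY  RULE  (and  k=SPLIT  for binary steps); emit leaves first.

[0,4] S   >
  [0,1] "song" : S/PP
  [1,4] PP   <
    [1,3] PP\NP   >
      [1,2] "city" : (PP\NP)/NP
      [2,3] "under" : NP
    [3,4] "which" : PP\(PP\NP)

[0,1] S/PP  lex  "song"
[1,2] (PP\NP)/NP  lex  "city"
[2,3] NP  lex  "under"
[1,3] PP\NP  >  k=2
[3,4] PP\(PP\NP)  lex  "which"
[1,4] PP  <  k=3
[0,4] S  >  k=1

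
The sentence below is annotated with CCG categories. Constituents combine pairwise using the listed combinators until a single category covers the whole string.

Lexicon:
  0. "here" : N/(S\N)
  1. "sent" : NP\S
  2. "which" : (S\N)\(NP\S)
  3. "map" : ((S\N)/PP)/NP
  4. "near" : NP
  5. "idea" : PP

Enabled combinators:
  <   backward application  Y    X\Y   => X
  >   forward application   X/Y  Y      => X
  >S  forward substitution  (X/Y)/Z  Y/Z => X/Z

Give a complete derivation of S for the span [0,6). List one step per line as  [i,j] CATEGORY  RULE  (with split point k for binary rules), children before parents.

[0,1] N/(S\N)  lex  "here"
[1,2] NP\S  lex  "sent"
[2,3] (S\N)\(NP\S)  lex  "which"
[1,3] S\N  <  k=2
[0,3] N  >  k=1
[3,4] ((S\N)/PP)/NP  lex  "map"
[4,5] NP  lex  "near"
[3,5] (S\N)/PP  >  k=4
[5,6] PP  lex  "idea"
[3,6] S\N  >  k=5
[0,6] S  <  k=3

[0,6] S   <
  [0,3] N   >
    [0,1] "here" : N/(S\N)
    [1,3] S\N   <
      [1,2] "sent" : NP\S
      [2,3] "which" : (S\N)\(NP\S)
  [3,6] S\N   >
    [3,5] (S\N)/PP   >
      [3,4] "map" : ((S\N)/PP)/NP
      [4,5] "near" : NP
    [5,6] "idea" : PP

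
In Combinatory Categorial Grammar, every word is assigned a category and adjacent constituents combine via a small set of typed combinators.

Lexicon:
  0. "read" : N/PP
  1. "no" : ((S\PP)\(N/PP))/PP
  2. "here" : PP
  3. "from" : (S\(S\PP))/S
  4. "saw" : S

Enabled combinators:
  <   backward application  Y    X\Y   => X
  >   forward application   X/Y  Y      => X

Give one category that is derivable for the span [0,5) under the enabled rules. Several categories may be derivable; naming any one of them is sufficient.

[0,5] S   <
  [0,3] S\PP   <
    [0,1] "read" : N/PP
    [1,3] (S\PP)\(N/PP)   >
      [1,2] "no" : ((S\PP)\(N/PP))/PP
      [2,3] "here" : PP
  [3,5] S\(S\PP)   >
    [3,4] "from" : (S\(S\PP))/S
    [4,5] "saw" : S

S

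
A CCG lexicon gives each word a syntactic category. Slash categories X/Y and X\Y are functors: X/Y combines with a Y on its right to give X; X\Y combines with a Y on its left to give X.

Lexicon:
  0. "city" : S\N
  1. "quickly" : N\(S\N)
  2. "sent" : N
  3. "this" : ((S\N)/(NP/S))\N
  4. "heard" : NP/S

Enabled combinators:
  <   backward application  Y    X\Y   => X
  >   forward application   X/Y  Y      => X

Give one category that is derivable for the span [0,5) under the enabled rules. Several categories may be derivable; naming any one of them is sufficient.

S

[0,5] S   <
  [0,2] N   <
    [0,1] "city" : S\N
    [1,2] "quickly" : N\(S\N)
  [2,5] S\N   >
    [2,4] (S\N)/(NP/S)   <
      [2,3] "sent" : N
      [3,4] "this" : ((S\N)/(NP/S))\N
    [4,5] "heard" : NP/S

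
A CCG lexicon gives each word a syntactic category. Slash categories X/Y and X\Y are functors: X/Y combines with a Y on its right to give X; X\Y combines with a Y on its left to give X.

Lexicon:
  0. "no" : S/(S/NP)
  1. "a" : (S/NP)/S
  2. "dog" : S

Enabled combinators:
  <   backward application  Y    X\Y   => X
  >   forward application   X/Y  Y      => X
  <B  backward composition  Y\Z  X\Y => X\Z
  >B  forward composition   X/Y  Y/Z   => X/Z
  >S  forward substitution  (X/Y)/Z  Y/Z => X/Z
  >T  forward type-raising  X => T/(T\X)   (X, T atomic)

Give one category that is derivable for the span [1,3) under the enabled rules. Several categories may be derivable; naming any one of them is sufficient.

[0,3] S   >
  [0,1] "no" : S/(S/NP)
  [1,3] S/NP   >
    [1,2] "a" : (S/NP)/S
    [2,3] "dog" : S

S/NP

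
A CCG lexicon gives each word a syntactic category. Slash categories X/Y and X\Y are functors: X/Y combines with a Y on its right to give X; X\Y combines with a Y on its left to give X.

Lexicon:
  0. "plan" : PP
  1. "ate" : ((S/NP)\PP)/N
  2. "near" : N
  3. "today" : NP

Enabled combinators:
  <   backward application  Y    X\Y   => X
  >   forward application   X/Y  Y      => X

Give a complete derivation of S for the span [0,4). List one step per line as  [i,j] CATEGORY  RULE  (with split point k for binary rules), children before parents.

[0,4] S   >
  [0,3] S/NP   <
    [0,1] "plan" : PP
    [1,3] (S/NP)\PP   >
      [1,2] "ate" : ((S/NP)\PP)/N
      [2,3] "near" : N
  [3,4] "today" : NP

[0,1] PP  lex  "plan"
[1,2] ((S/NP)\PP)/N  lex  "ate"
[2,3] N  lex  "near"
[1,3] (S/NP)\PP  >  k=2
[0,3] S/NP  <  k=1
[3,4] NP  lex  "today"
[0,4] S  >  k=3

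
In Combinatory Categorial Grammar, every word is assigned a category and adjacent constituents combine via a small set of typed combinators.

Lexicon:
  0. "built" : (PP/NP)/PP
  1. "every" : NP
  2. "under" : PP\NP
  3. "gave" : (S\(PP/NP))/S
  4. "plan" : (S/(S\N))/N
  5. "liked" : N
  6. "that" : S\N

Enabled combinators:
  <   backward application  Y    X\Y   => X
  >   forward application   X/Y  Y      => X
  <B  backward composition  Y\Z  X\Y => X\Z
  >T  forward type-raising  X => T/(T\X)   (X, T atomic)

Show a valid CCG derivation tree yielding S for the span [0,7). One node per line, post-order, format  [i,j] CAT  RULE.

[0,7] S   <
  [0,3] PP/NP   >
    [0,1] "built" : (PP/NP)/PP
    [1,3] PP   <
      [1,2] "every" : NP
      [2,3] "under" : PP\NP
  [3,7] S\(PP/NP)   >
    [3,4] "gave" : (S\(PP/NP))/S
    [4,7] S   >
      [4,6] S/(S\N)   >
        [4,5] "plan" : (S/(S\N))/N
        [5,6] "liked" : N
      [6,7] "that" : S\N

[0,1] (PP/NP)/PP  lex  "built"
[1,2] NP  lex  "every"
[2,3] PP\NP  lex  "under"
[1,3] PP  <  k=2
[0,3] PP/NP  >  k=1
[3,4] (S\(PP/NP))/S  lex  "gave"
[4,5] (S/(S\N))/N  lex  "plan"
[5,6] N  lex  "liked"
[4,6] S/(S\N)  >  k=5
[6,7] S\N  lex  "that"
[4,7] S  >  k=6
[3,7] S\(PP/NP)  >  k=4
[0,7] S  <  k=3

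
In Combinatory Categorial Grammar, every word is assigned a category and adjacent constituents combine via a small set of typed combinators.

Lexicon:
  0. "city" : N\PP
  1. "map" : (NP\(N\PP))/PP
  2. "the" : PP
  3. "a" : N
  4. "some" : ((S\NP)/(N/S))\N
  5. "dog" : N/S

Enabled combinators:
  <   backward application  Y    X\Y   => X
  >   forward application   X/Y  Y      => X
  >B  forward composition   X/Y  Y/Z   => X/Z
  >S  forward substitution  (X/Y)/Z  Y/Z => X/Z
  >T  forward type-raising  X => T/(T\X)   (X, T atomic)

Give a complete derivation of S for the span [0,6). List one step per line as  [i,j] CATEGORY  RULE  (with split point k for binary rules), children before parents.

[0,6] S   <
  [0,3] NP   <
    [0,1] "city" : N\PP
    [1,3] NP\(N\PP)   >
      [1,2] "map" : (NP\(N\PP))/PP
      [2,3] "the" : PP
  [3,6] S\NP   >
    [3,5] (S\NP)/(N/S)   <
      [3,4] "a" : N
      [4,5] "some" : ((S\NP)/(N/S))\N
    [5,6] "dog" : N/S

[0,1] N\PP  lex  "city"
[1,2] (NP\(N\PP))/PP  lex  "map"
[2,3] PP  lex  "the"
[1,3] NP\(N\PP)  >  k=2
[0,3] NP  <  k=1
[3,4] N  lex  "a"
[4,5] ((S\NP)/(N/S))\N  lex  "some"
[3,5] (S\NP)/(N/S)  <  k=4
[5,6] N/S  lex  "dog"
[3,6] S\NP  >  k=5
[0,6] S  <  k=3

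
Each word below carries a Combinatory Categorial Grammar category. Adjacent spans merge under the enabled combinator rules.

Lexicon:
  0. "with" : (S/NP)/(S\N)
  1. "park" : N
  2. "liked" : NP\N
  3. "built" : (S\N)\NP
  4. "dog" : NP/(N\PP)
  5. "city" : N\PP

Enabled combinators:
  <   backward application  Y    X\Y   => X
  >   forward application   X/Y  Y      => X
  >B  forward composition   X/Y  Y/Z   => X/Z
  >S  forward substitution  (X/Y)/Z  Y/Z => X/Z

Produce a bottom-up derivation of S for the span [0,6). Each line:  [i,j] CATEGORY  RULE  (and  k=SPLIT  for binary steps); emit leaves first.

[0,1] (S/NP)/(S\N)  lex  "with"
[1,2] N  lex  "park"
[2,3] NP\N  lex  "liked"
[1,3] NP  <  k=2
[3,4] (S\N)\NP  lex  "built"
[1,4] S\N  <  k=3
[0,4] S/NP  >  k=1
[4,5] NP/(N\PP)  lex  "dog"
[5,6] N\PP  lex  "city"
[4,6] NP  >  k=5
[0,6] S  >  k=4

[0,6] S   >
  [0,4] S/NP   >
    [0,1] "with" : (S/NP)/(S\N)
    [1,4] S\N   <
      [1,3] NP   <
        [1,2] "park" : N
        [2,3] "liked" : NP\N
      [3,4] "built" : (S\N)\NP
  [4,6] NP   >
    [4,5] "dog" : NP/(N\PP)
    [5,6] "city" : N\PP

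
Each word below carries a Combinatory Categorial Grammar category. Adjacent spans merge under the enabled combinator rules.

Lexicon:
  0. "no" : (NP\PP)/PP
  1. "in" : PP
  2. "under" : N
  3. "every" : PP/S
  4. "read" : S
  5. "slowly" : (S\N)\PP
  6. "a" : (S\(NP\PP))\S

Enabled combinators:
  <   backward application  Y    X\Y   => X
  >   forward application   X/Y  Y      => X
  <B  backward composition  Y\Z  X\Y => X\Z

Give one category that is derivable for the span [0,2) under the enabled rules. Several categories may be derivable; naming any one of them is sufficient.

NP\PP

[0,7] S   <
  [0,2] NP\PP   >
    [0,1] "no" : (NP\PP)/PP
    [1,2] "in" : PP
  [2,7] S\(NP\PP)   <
    [2,6] S   <
      [2,3] "under" : N
      [3,6] S\N   <
        [3,5] PP   >
          [3,4] "every" : PP/S
          [4,5] "read" : S
        [5,6] "slowly" : (S\N)\PP
    [6,7] "a" : (S\(NP\PP))\S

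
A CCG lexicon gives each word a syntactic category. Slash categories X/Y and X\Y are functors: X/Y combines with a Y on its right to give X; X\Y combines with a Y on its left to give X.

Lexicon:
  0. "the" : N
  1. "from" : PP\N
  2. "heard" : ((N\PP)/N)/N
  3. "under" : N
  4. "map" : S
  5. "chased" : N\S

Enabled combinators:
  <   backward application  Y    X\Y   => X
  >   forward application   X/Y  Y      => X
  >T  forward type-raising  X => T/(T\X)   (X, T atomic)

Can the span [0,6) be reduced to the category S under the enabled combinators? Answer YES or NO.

N PP\N ((N\PP)/N)/N N S N\S
CKY chart[0,6] = {N, N/(N\N), NP/(NP\N), PP/(PP\N), S/(S\N)}; S ∉ chart

NO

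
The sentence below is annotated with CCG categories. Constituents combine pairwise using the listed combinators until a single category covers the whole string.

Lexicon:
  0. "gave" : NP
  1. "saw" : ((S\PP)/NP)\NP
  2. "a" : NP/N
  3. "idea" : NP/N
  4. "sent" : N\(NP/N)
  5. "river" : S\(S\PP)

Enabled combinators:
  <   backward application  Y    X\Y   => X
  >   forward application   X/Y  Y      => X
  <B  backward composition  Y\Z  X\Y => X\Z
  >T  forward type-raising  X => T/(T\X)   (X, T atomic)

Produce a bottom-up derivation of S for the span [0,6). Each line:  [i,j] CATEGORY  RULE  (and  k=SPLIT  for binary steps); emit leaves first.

[0,1] NP  lex  "gave"
[1,2] ((S\PP)/NP)\NP  lex  "saw"
[0,2] (S\PP)/NP  <  k=1
[2,3] NP/N  lex  "a"
[3,4] NP/N  lex  "idea"
[4,5] N\(NP/N)  lex  "sent"
[3,5] N  <  k=4
[2,5] NP  >  k=3
[0,5] S\PP  >  k=2
[5,6] S\(S\PP)  lex  "river"
[0,6] S  <  k=5

[0,6] S   <
  [0,5] S\PP   >
    [0,2] (S\PP)/NP   <
      [0,1] "gave" : NP
      [1,2] "saw" : ((S\PP)/NP)\NP
    [2,5] NP   >
      [2,3] "a" : NP/N
      [3,5] N   <
        [3,4] "idea" : NP/N
        [4,5] "sent" : N\(NP/N)
  [5,6] "river" : S\(S\PP)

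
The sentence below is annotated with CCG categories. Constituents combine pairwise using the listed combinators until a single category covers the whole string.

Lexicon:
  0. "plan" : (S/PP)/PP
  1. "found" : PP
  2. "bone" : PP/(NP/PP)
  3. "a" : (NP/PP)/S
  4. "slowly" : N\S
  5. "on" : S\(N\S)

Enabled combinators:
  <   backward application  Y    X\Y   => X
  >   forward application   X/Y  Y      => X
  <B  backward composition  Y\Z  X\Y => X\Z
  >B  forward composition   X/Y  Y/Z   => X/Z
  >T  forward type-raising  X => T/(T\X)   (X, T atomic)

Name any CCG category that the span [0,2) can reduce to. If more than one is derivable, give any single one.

S/PP

[0,6] S   >
  [0,2] S/PP   >
    [0,1] "plan" : (S/PP)/PP
    [1,2] "found" : PP
  [2,6] PP   >
    [2,4] PP/S   >B
      [2,3] "bone" : PP/(NP/PP)
      [3,4] "a" : (NP/PP)/S
    [4,6] S   <
      [4,5] "slowly" : N\S
      [5,6] "on" : S\(N\S)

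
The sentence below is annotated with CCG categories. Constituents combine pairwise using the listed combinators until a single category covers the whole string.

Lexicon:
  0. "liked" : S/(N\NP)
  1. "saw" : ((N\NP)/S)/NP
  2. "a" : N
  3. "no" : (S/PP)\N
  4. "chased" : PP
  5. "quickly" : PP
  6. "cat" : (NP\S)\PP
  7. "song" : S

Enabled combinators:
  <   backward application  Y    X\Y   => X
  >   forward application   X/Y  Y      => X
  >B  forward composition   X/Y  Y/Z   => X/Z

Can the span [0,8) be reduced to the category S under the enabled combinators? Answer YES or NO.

YES

[0,8] S   >
  [0,1] "liked" : S/(N\NP)
  [1,8] N\NP   >
    [1,7] (N\NP)/S   >
      [1,2] "saw" : ((N\NP)/S)/NP
      [2,7] NP   <
        [2,5] S   >
          [2,4] S/PP   <
            [2,3] "a" : N
            [3,4] "no" : (S/PP)\N
          [4,5] "chased" : PP
        [5,7] NP\S   <
          [5,6] "quickly" : PP
          [6,7] "cat" : (NP\S)\PP
    [7,8] "song" : S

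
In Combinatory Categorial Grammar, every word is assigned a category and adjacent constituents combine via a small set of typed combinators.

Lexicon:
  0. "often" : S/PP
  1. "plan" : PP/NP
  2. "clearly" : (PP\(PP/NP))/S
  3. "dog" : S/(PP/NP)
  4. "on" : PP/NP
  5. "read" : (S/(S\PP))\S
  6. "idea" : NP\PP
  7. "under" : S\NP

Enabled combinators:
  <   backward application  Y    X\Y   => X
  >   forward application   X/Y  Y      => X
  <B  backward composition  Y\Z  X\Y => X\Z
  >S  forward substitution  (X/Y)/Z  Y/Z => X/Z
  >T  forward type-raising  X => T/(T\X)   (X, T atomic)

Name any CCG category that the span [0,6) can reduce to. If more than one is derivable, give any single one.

S/(S\PP)

[0,8] S   >
  [0,6] S/(S\PP)   <
    [0,5] S   >
      [0,1] "often" : S/PP
      [1,5] PP   <
        [1,2] "plan" : PP/NP
        [2,5] PP\(PP/NP)   >
          [2,3] "clearly" : (PP\(PP/NP))/S
          [3,5] S   >
            [3,4] "dog" : S/(PP/NP)
            [4,5] "on" : PP/NP
    [5,6] "read" : (S/(S\PP))\S
  [6,8] S\PP   <B
    [6,7] "idea" : NP\PP
    [7,8] "under" : S\NP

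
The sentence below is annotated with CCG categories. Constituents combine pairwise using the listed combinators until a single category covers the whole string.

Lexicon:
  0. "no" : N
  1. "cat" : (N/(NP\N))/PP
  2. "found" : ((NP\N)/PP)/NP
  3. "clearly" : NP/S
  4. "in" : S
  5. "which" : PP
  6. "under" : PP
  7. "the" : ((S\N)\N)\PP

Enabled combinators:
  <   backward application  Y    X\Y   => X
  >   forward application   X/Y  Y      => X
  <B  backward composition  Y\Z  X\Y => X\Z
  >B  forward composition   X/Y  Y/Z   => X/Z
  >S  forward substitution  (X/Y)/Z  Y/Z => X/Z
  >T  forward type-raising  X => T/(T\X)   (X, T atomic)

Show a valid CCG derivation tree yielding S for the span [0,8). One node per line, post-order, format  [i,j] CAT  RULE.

[0,8] S   >
  [0,1] S/(S\N)   >T
    [0,1] "no" : N
  [1,8] S\N   <
    [1,6] N   >
      [1,5] N/PP   >S
        [1,2] "cat" : (N/(NP\N))/PP
        [2,5] (NP\N)/PP   >
          [2,3] "found" : ((NP\N)/PP)/NP
          [3,5] NP   >
            [3,4] "clearly" : NP/S
            [4,5] "in" : S
      [5,6] "which" : PP
    [6,8] (S\N)\N   <
      [6,7] "under" : PP
      [7,8] "the" : ((S\N)\N)\PP

[0,1] N  lex  "no"
[0,1] S/(S\N)  >T
[1,2] (N/(NP\N))/PP  lex  "cat"
[2,3] ((NP\N)/PP)/NP  lex  "found"
[3,4] NP/S  lex  "clearly"
[4,5] S  lex  "in"
[3,5] NP  >  k=4
[2,5] (NP\N)/PP  >  k=3
[1,5] N/PP  >S  k=2
[5,6] PP  lex  "which"
[1,6] N  >  k=5
[6,7] PP  lex  "under"
[7,8] ((S\N)\N)\PP  lex  "the"
[6,8] (S\N)\N  <  k=7
[1,8] S\N  <  k=6
[0,8] S  >  k=1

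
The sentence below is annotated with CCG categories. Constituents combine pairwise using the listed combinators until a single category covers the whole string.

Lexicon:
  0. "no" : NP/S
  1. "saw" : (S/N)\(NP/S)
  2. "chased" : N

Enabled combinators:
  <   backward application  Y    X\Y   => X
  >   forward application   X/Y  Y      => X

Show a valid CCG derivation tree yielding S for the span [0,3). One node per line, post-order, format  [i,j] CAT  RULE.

[0,3] S   >
  [0,2] S/N   <
    [0,1] "no" : NP/S
    [1,2] "saw" : (S/N)\(NP/S)
  [2,3] "chased" : N

[0,1] NP/S  lex  "no"
[1,2] (S/N)\(NP/S)  lex  "saw"
[0,2] S/N  <  k=1
[2,3] N  lex  "chased"
[0,3] S  >  k=2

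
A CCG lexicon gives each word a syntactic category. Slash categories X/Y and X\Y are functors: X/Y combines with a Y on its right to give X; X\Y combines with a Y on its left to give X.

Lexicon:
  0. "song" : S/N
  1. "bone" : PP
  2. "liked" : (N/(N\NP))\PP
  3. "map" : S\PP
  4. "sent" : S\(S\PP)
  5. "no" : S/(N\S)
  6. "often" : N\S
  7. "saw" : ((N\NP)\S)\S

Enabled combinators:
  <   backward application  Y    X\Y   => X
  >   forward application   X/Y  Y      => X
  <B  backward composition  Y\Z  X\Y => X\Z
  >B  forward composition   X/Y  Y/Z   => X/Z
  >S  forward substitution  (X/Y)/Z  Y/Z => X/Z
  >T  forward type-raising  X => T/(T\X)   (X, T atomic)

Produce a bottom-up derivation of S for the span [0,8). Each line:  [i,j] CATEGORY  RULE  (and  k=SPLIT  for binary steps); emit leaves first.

[0,8] S   >
  [0,1] "song" : S/N
  [1,8] N   >
    [1,3] N/(N\NP)   <
      [1,2] "bone" : PP
      [2,3] "liked" : (N/(N\NP))\PP
    [3,8] N\NP   <
      [3,5] S   <
        [3,4] "map" : S\PP
        [4,5] "sent" : S\(S\PP)
      [5,8] (N\NP)\S   <
        [5,7] S   >
          [5,6] "no" : S/(N\S)
          [6,7] "often" : N\S
        [7,8] "saw" : ((N\NP)\S)\S

[0,1] S/N  lex  "song"
[1,2] PP  lex  "bone"
[2,3] (N/(N\NP))\PP  lex  "liked"
[1,3] N/(N\NP)  <  k=2
[3,4] S\PP  lex  "map"
[4,5] S\(S\PP)  lex  "sent"
[3,5] S  <  k=4
[5,6] S/(N\S)  lex  "no"
[6,7] N\S  lex  "often"
[5,7] S  >  k=6
[7,8] ((N\NP)\S)\S  lex  "saw"
[5,8] (N\NP)\S  <  k=7
[3,8] N\NP  <  k=5
[1,8] N  >  k=3
[0,8] S  >  k=1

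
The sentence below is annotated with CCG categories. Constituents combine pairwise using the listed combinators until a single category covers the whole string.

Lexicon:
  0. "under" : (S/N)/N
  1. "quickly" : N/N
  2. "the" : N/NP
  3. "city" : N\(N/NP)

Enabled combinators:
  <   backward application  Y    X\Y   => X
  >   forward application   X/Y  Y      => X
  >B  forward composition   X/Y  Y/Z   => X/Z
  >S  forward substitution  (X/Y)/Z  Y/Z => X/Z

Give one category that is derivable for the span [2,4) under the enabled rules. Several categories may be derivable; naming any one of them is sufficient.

N

[0,4] S   >
  [0,2] S/N   >S
    [0,1] "under" : (S/N)/N
    [1,2] "quickly" : N/N
  [2,4] N   <
    [2,3] "the" : N/NP
    [3,4] "city" : N\(N/NP)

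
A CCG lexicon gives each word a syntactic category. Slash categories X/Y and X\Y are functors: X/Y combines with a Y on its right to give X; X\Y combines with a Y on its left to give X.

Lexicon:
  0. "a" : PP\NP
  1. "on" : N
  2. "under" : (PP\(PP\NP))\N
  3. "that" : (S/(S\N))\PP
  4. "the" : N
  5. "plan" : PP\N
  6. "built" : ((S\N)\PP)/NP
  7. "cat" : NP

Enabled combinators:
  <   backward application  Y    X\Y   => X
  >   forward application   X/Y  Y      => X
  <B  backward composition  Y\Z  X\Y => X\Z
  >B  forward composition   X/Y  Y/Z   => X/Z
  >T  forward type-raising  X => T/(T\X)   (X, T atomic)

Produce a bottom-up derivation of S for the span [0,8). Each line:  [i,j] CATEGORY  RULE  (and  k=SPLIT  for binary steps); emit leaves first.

[0,1] PP\NP  lex  "a"
[1,2] N  lex  "on"
[2,3] (PP\(PP\NP))\N  lex  "under"
[1,3] PP\(PP\NP)  <  k=2
[0,3] PP  <  k=1
[3,4] (S/(S\N))\PP  lex  "that"
[0,4] S/(S\N)  <  k=3
[4,5] N  lex  "the"
[5,6] PP\N  lex  "plan"
[4,6] PP  <  k=5
[6,7] ((S\N)\PP)/NP  lex  "built"
[7,8] NP  lex  "cat"
[6,8] (S\N)\PP  >  k=7
[4,8] S\N  <  k=6
[0,8] S  >  k=4

[0,8] S   >
  [0,4] S/(S\N)   <
    [0,3] PP   <
      [0,1] "a" : PP\NP
      [1,3] PP\(PP\NP)   <
        [1,2] "on" : N
        [2,3] "under" : (PP\(PP\NP))\N
    [3,4] "that" : (S/(S\N))\PP
  [4,8] S\N   <
    [4,6] PP   <
      [4,5] "the" : N
      [5,6] "plan" : PP\N
    [6,8] (S\N)\PP   >
      [6,7] "built" : ((S\N)\PP)/NP
      [7,8] "cat" : NP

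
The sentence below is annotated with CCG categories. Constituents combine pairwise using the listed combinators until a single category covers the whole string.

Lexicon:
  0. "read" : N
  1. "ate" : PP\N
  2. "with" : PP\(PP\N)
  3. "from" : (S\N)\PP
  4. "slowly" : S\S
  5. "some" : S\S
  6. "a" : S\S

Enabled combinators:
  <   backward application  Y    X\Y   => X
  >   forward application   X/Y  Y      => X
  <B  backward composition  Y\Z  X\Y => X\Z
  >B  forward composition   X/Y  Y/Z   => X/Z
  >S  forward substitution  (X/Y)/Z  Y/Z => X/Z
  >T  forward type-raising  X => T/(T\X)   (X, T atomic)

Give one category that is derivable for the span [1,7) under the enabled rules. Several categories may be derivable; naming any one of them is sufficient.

S\N

[0,7] S   >
  [0,1] S/(S\N)   >T
    [0,1] "read" : N
  [1,7] S\N   <B
    [1,4] S\N   <
      [1,3] PP   <
        [1,2] "ate" : PP\N
        [2,3] "with" : PP\(PP\N)
      [3,4] "from" : (S\N)\PP
    [4,7] S\S   <B
      [4,6] S\S   <B
        [4,5] "slowly" : S\S
        [5,6] "some" : S\S
      [6,7] "a" : S\S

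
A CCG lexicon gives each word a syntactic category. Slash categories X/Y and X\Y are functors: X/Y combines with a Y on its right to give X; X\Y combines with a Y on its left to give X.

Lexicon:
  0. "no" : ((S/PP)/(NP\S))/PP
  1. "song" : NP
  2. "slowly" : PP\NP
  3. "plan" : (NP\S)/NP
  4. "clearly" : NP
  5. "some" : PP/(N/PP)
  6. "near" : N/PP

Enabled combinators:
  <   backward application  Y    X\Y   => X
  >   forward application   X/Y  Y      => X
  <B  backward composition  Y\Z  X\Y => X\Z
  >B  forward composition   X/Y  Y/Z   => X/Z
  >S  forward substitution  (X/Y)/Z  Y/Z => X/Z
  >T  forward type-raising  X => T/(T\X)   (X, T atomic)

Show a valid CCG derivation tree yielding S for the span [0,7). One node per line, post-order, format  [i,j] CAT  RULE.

[0,7] S   >
  [0,5] S/PP   >
    [0,3] (S/PP)/(NP\S)   >
      [0,1] "no" : ((S/PP)/(NP\S))/PP
      [1,3] PP   <
        [1,2] "song" : NP
        [2,3] "slowly" : PP\NP
    [3,5] NP\S   >
      [3,4] "plan" : (NP\S)/NP
      [4,5] "clearly" : NP
  [5,7] PP   >
    [5,6] "some" : PP/(N/PP)
    [6,7] "near" : N/PP

[0,1] ((S/PP)/(NP\S))/PP  lex  "no"
[1,2] NP  lex  "song"
[2,3] PP\NP  lex  "slowly"
[1,3] PP  <  k=2
[0,3] (S/PP)/(NP\S)  >  k=1
[3,4] (NP\S)/NP  lex  "plan"
[4,5] NP  lex  "clearly"
[3,5] NP\S  >  k=4
[0,5] S/PP  >  k=3
[5,6] PP/(N/PP)  lex  "some"
[6,7] N/PP  lex  "near"
[5,7] PP  >  k=6
[0,7] S  >  k=5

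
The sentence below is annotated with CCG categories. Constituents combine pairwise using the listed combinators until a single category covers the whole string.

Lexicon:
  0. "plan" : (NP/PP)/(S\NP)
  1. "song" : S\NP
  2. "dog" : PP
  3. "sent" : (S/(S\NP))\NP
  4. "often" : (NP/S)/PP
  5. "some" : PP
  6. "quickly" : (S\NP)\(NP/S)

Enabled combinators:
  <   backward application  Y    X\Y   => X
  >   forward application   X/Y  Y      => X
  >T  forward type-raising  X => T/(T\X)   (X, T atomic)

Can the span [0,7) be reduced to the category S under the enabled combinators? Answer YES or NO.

[0,7] S   >
  [0,4] S/(S\NP)   <
    [0,3] NP   >
      [0,2] NP/PP   >
        [0,1] "plan" : (NP/PP)/(S\NP)
        [1,2] "song" : S\NP
      [2,3] "dog" : PP
    [3,4] "sent" : (S/(S\NP))\NP
  [4,7] S\NP   <
    [4,6] NP/S   >
      [4,5] "often" : (NP/S)/PP
      [5,6] "some" : PP
    [6,7] "quickly" : (S\NP)\(NP/S)

YES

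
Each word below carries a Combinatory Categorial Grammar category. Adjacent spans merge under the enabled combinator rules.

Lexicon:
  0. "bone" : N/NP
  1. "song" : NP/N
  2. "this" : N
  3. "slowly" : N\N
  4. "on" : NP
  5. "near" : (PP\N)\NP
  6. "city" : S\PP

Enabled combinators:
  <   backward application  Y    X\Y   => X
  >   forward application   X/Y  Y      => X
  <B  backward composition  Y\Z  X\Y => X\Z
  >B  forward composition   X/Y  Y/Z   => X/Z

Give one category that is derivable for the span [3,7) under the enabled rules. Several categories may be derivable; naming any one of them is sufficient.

[0,7] S   <
  [0,3] N   >
    [0,1] "bone" : N/NP
    [1,3] NP   >
      [1,2] "song" : NP/N
      [2,3] "this" : N
  [3,7] S\N   <B
    [3,4] "slowly" : N\N
    [4,7] S\N   <B
      [4,6] PP\N   <
        [4,5] "on" : NP
        [5,6] "near" : (PP\N)\NP
      [6,7] "city" : S\PP

S\N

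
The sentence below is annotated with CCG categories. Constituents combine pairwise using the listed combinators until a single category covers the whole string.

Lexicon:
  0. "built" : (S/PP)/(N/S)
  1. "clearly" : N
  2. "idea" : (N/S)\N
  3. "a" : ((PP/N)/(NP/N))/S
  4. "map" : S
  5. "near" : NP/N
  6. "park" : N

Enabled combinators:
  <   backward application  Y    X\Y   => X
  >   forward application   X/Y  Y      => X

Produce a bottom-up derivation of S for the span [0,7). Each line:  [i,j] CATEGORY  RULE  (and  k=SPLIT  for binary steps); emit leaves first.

[0,1] (S/PP)/(N/S)  lex  "built"
[1,2] N  lex  "clearly"
[2,3] (N/S)\N  lex  "idea"
[1,3] N/S  <  k=2
[0,3] S/PP  >  k=1
[3,4] ((PP/N)/(NP/N))/S  lex  "a"
[4,5] S  lex  "map"
[3,5] (PP/N)/(NP/N)  >  k=4
[5,6] NP/N  lex  "near"
[3,6] PP/N  >  k=5
[6,7] N  lex  "park"
[3,7] PP  >  k=6
[0,7] S  >  k=3

[0,7] S   >
  [0,3] S/PP   >
    [0,1] "built" : (S/PP)/(N/S)
    [1,3] N/S   <
      [1,2] "clearly" : N
      [2,3] "idea" : (N/S)\N
  [3,7] PP   >
    [3,6] PP/N   >
      [3,5] (PP/N)/(NP/N)   >
        [3,4] "a" : ((PP/N)/(NP/N))/S
        [4,5] "map" : S
      [5,6] "near" : NP/N
    [6,7] "park" : N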